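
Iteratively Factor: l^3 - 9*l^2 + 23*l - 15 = (l - 5)*(l^2 - 4*l + 3) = (l - 5)*(l - 3)*(l - 1)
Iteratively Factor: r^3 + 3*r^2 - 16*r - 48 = (r + 3)*(r^2 - 16) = (r - 4)*(r + 3)*(r + 4)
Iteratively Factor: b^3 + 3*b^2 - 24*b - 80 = (b + 4)*(b^2 - b - 20) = (b - 5)*(b + 4)*(b + 4)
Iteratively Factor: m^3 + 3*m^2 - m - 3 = (m - 1)*(m^2 + 4*m + 3) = (m - 1)*(m + 3)*(m + 1)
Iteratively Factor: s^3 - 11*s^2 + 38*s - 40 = (s - 4)*(s^2 - 7*s + 10) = (s - 4)*(s - 2)*(s - 5)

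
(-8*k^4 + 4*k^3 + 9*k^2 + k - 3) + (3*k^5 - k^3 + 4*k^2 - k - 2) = 3*k^5 - 8*k^4 + 3*k^3 + 13*k^2 - 5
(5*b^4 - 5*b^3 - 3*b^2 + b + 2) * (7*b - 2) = 35*b^5 - 45*b^4 - 11*b^3 + 13*b^2 + 12*b - 4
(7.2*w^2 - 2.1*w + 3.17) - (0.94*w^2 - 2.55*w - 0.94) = 6.26*w^2 + 0.45*w + 4.11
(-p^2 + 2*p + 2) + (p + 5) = -p^2 + 3*p + 7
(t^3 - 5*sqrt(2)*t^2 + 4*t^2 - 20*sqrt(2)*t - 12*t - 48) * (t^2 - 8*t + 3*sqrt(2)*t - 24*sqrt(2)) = t^5 - 4*t^4 - 2*sqrt(2)*t^4 - 74*t^3 + 8*sqrt(2)*t^3 + 28*sqrt(2)*t^2 + 168*t^2 + 144*sqrt(2)*t + 1344*t + 1152*sqrt(2)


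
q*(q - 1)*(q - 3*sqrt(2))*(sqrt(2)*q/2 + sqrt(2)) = sqrt(2)*q^4/2 - 3*q^3 + sqrt(2)*q^3/2 - 3*q^2 - sqrt(2)*q^2 + 6*q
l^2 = l^2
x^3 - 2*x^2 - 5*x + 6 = (x - 3)*(x - 1)*(x + 2)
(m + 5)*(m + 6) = m^2 + 11*m + 30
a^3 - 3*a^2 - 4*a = a*(a - 4)*(a + 1)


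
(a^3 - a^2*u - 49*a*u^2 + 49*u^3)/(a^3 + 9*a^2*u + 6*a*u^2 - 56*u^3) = (-a^2 + 8*a*u - 7*u^2)/(-a^2 - 2*a*u + 8*u^2)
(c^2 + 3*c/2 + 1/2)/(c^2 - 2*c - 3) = (c + 1/2)/(c - 3)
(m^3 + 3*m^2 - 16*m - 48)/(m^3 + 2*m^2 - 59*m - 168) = (m^2 - 16)/(m^2 - m - 56)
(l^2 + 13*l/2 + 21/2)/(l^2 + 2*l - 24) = (2*l^2 + 13*l + 21)/(2*(l^2 + 2*l - 24))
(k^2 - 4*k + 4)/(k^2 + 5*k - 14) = (k - 2)/(k + 7)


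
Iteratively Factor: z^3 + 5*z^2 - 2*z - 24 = (z + 3)*(z^2 + 2*z - 8) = (z - 2)*(z + 3)*(z + 4)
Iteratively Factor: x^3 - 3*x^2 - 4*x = (x + 1)*(x^2 - 4*x) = x*(x + 1)*(x - 4)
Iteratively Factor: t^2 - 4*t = (t)*(t - 4)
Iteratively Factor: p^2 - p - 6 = (p + 2)*(p - 3)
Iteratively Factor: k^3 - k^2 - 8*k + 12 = (k + 3)*(k^2 - 4*k + 4) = (k - 2)*(k + 3)*(k - 2)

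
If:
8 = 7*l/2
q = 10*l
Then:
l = 16/7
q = 160/7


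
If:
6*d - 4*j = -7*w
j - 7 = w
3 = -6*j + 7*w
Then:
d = -107/6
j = 52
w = 45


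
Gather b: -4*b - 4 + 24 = 20 - 4*b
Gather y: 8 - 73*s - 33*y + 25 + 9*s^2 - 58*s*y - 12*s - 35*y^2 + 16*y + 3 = 9*s^2 - 85*s - 35*y^2 + y*(-58*s - 17) + 36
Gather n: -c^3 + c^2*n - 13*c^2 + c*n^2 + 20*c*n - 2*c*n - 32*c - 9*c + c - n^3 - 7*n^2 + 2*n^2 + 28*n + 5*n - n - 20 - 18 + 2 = -c^3 - 13*c^2 - 40*c - n^3 + n^2*(c - 5) + n*(c^2 + 18*c + 32) - 36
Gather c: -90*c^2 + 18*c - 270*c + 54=-90*c^2 - 252*c + 54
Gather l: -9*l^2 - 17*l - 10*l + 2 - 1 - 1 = -9*l^2 - 27*l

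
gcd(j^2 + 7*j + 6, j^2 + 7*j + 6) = j^2 + 7*j + 6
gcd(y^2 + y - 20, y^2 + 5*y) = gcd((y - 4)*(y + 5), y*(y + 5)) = y + 5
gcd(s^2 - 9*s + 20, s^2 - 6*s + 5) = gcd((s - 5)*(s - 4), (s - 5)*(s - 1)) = s - 5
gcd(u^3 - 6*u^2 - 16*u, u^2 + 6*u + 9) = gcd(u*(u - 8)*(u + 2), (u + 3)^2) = 1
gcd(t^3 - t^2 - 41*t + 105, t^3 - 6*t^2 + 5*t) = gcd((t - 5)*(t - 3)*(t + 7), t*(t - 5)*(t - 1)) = t - 5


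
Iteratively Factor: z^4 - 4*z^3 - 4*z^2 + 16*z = (z)*(z^3 - 4*z^2 - 4*z + 16) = z*(z + 2)*(z^2 - 6*z + 8) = z*(z - 2)*(z + 2)*(z - 4)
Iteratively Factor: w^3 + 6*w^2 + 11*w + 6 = (w + 3)*(w^2 + 3*w + 2) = (w + 2)*(w + 3)*(w + 1)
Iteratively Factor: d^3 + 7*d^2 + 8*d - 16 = (d + 4)*(d^2 + 3*d - 4) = (d + 4)^2*(d - 1)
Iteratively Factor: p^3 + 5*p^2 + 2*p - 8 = (p + 2)*(p^2 + 3*p - 4) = (p - 1)*(p + 2)*(p + 4)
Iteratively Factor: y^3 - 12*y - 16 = (y - 4)*(y^2 + 4*y + 4) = (y - 4)*(y + 2)*(y + 2)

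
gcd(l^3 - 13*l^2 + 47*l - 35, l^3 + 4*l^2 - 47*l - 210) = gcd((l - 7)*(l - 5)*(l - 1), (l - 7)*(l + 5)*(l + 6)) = l - 7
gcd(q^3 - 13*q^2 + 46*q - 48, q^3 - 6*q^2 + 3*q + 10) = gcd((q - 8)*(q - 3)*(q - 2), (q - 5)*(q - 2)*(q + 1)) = q - 2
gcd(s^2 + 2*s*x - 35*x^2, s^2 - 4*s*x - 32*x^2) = 1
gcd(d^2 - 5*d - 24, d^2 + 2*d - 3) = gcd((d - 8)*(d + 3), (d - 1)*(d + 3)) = d + 3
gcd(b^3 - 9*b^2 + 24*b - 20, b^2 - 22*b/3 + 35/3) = b - 5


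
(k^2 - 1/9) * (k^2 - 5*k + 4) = k^4 - 5*k^3 + 35*k^2/9 + 5*k/9 - 4/9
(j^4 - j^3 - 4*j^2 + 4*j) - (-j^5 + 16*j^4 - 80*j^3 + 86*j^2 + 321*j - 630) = j^5 - 15*j^4 + 79*j^3 - 90*j^2 - 317*j + 630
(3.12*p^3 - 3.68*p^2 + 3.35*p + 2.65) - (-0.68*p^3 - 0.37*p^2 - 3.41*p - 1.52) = 3.8*p^3 - 3.31*p^2 + 6.76*p + 4.17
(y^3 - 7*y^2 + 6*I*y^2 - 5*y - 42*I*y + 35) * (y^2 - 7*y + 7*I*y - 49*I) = y^5 - 14*y^4 + 13*I*y^4 + 2*y^3 - 182*I*y^3 + 658*y^2 + 602*I*y^2 - 2303*y + 490*I*y - 1715*I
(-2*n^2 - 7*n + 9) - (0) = -2*n^2 - 7*n + 9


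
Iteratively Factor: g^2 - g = (g - 1)*(g)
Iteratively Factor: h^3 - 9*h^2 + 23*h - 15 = (h - 5)*(h^2 - 4*h + 3) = (h - 5)*(h - 3)*(h - 1)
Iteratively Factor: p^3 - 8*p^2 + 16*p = (p - 4)*(p^2 - 4*p) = (p - 4)^2*(p)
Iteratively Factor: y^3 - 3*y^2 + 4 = (y - 2)*(y^2 - y - 2) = (y - 2)^2*(y + 1)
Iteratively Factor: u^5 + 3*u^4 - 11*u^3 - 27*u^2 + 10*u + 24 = (u + 1)*(u^4 + 2*u^3 - 13*u^2 - 14*u + 24) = (u - 3)*(u + 1)*(u^3 + 5*u^2 + 2*u - 8) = (u - 3)*(u + 1)*(u + 2)*(u^2 + 3*u - 4) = (u - 3)*(u + 1)*(u + 2)*(u + 4)*(u - 1)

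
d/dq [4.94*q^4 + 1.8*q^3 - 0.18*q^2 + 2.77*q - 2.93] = 19.76*q^3 + 5.4*q^2 - 0.36*q + 2.77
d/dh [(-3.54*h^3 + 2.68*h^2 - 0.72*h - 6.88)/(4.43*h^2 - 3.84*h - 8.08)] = (-15.6822*h^4 + 27.1872*h^3 + 78.708*h^2 + 17.648*h - 20.6016)/(19.6249*h^4 - 34.0224*h^3 - 56.8432*h^2 + 62.0544*h + 65.2864)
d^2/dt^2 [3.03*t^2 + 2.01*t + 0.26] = 6.06000000000000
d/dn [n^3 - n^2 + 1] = n*(3*n - 2)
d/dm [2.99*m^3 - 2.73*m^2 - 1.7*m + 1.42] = 8.97*m^2 - 5.46*m - 1.7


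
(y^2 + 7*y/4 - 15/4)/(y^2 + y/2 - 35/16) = 4*(y + 3)/(4*y + 7)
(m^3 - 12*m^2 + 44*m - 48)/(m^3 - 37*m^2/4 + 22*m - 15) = 4*(m - 4)/(4*m - 5)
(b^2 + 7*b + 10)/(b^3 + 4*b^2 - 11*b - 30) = 1/(b - 3)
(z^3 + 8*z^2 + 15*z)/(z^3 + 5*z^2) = (z + 3)/z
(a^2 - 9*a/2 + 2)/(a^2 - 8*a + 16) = (a - 1/2)/(a - 4)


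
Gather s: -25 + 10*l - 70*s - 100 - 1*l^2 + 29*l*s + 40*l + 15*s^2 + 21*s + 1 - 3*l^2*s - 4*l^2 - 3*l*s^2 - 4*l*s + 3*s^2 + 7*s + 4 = -5*l^2 + 50*l + s^2*(18 - 3*l) + s*(-3*l^2 + 25*l - 42) - 120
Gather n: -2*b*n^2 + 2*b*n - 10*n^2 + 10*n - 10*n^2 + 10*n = n^2*(-2*b - 20) + n*(2*b + 20)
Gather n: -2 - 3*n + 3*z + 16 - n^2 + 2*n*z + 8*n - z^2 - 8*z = -n^2 + n*(2*z + 5) - z^2 - 5*z + 14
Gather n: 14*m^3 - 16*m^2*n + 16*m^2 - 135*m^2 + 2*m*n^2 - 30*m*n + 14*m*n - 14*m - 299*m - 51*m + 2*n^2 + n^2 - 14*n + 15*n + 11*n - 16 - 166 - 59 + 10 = 14*m^3 - 119*m^2 - 364*m + n^2*(2*m + 3) + n*(-16*m^2 - 16*m + 12) - 231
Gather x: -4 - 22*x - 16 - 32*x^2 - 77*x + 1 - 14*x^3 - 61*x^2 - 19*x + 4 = -14*x^3 - 93*x^2 - 118*x - 15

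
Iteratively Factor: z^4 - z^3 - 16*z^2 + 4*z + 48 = (z - 4)*(z^3 + 3*z^2 - 4*z - 12) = (z - 4)*(z + 3)*(z^2 - 4) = (z - 4)*(z - 2)*(z + 3)*(z + 2)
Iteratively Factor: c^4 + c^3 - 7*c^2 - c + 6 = (c - 1)*(c^3 + 2*c^2 - 5*c - 6) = (c - 1)*(c + 3)*(c^2 - c - 2) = (c - 1)*(c + 1)*(c + 3)*(c - 2)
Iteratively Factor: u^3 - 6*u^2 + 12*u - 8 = (u - 2)*(u^2 - 4*u + 4) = (u - 2)^2*(u - 2)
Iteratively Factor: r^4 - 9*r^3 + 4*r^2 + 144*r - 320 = (r - 5)*(r^3 - 4*r^2 - 16*r + 64) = (r - 5)*(r - 4)*(r^2 - 16) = (r - 5)*(r - 4)^2*(r + 4)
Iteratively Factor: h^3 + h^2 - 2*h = (h)*(h^2 + h - 2) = h*(h - 1)*(h + 2)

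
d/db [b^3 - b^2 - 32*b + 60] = 3*b^2 - 2*b - 32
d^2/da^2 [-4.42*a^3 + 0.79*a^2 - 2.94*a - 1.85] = 1.58 - 26.52*a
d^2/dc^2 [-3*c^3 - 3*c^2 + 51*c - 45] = -18*c - 6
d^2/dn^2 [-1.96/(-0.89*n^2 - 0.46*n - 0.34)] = (-3.105032*n^2 - 1.604848*n + 1.96*(1.78*n + 0.46)*(3.56*n + 0.92) - 1.186192)/(0.89*n^2 + 0.46*n + 0.34)^3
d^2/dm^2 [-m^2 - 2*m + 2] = -2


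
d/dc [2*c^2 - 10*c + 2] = 4*c - 10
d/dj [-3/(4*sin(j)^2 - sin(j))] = 3*(8/tan(j) - cos(j)/sin(j)^2)/(4*sin(j) - 1)^2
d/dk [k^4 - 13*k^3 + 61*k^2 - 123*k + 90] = 4*k^3 - 39*k^2 + 122*k - 123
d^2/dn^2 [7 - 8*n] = 0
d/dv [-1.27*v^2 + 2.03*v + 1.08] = 2.03 - 2.54*v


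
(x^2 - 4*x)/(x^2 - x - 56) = x*(4 - x)/(-x^2 + x + 56)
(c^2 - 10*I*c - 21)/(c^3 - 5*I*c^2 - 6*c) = (c - 7*I)/(c*(c - 2*I))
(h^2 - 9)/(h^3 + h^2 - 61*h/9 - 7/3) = 9*(h - 3)/(9*h^2 - 18*h - 7)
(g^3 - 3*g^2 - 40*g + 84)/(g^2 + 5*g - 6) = (g^2 - 9*g + 14)/(g - 1)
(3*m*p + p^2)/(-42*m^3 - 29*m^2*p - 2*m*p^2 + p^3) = p/(-14*m^2 - 5*m*p + p^2)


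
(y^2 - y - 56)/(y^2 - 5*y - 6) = (-y^2 + y + 56)/(-y^2 + 5*y + 6)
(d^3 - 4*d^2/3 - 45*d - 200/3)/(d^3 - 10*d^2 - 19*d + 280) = (d + 5/3)/(d - 7)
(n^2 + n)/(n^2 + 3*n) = (n + 1)/(n + 3)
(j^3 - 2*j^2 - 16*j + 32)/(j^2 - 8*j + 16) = (j^2 + 2*j - 8)/(j - 4)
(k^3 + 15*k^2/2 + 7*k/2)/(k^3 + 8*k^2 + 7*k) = (k + 1/2)/(k + 1)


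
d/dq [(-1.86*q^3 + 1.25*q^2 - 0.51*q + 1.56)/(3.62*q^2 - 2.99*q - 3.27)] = (-6.7332*q^4 + 11.1228*q^3 + 16.3553*q^2 - 19.4694*q + 6.3321)/(13.1044*q^4 - 21.6476*q^3 - 14.7347*q^2 + 19.5546*q + 10.6929)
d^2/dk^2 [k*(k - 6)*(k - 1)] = 6*k - 14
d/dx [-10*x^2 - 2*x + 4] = -20*x - 2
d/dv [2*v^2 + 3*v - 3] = 4*v + 3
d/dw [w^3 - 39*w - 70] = 3*w^2 - 39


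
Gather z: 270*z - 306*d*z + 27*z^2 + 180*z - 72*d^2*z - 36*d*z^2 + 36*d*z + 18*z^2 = z^2*(45 - 36*d) + z*(-72*d^2 - 270*d + 450)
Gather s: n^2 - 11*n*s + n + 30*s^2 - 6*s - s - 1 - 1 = n^2 + n + 30*s^2 + s*(-11*n - 7) - 2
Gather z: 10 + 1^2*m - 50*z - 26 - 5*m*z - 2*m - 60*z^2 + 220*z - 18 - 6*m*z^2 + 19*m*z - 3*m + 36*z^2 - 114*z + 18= -4*m + z^2*(-6*m - 24) + z*(14*m + 56) - 16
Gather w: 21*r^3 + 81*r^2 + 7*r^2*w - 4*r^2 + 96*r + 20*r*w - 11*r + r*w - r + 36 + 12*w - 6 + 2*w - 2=21*r^3 + 77*r^2 + 84*r + w*(7*r^2 + 21*r + 14) + 28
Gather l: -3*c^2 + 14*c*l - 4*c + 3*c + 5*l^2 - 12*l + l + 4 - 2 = -3*c^2 - c + 5*l^2 + l*(14*c - 11) + 2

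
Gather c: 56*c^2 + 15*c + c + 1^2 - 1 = 56*c^2 + 16*c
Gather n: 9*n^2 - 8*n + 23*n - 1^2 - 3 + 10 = 9*n^2 + 15*n + 6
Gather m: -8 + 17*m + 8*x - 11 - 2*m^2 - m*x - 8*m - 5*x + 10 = -2*m^2 + m*(9 - x) + 3*x - 9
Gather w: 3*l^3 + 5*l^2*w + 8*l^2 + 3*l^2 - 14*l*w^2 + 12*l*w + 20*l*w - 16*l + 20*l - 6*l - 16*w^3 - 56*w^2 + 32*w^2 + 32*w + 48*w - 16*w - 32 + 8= 3*l^3 + 11*l^2 - 2*l - 16*w^3 + w^2*(-14*l - 24) + w*(5*l^2 + 32*l + 64) - 24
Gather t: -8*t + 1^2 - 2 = -8*t - 1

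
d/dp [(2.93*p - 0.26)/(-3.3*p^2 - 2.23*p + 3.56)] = (9.669*p^2 - 1.716*p + 9.851)/(10.89*p^4 + 14.718*p^3 - 18.5231*p^2 - 15.8776*p + 12.6736)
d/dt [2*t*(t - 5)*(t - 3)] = 6*t^2 - 32*t + 30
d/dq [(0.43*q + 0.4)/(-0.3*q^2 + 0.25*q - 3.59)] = (0.129*q^2 + 0.24*q - 1.6437)/(0.09*q^4 - 0.15*q^3 + 2.2165*q^2 - 1.795*q + 12.8881)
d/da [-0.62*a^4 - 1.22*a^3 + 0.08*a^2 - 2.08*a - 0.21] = -2.48*a^3 - 3.66*a^2 + 0.16*a - 2.08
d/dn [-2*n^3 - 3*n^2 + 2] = 6*n*(-n - 1)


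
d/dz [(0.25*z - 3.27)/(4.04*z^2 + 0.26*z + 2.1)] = (-1.01*z^2 + 26.4216*z + 1.3752)/(16.3216*z^4 + 2.1008*z^3 + 17.0356*z^2 + 1.092*z + 4.41)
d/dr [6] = 0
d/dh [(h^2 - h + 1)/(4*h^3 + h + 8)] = ((2*h - 1)*(4*h^3 + h + 8) - (12*h^2 + 1)*(h^2 - h + 1))/(4*h^3 + h + 8)^2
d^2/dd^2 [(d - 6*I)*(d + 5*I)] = 2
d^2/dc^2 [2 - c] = 0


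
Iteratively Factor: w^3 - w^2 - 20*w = (w)*(w^2 - w - 20) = w*(w - 5)*(w + 4)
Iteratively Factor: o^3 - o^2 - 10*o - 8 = (o + 1)*(o^2 - 2*o - 8) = (o + 1)*(o + 2)*(o - 4)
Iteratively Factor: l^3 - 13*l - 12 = (l - 4)*(l^2 + 4*l + 3) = (l - 4)*(l + 3)*(l + 1)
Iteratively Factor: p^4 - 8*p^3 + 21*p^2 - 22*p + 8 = (p - 4)*(p^3 - 4*p^2 + 5*p - 2) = (p - 4)*(p - 1)*(p^2 - 3*p + 2) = (p - 4)*(p - 2)*(p - 1)*(p - 1)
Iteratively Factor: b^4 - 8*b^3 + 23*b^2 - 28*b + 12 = (b - 3)*(b^3 - 5*b^2 + 8*b - 4) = (b - 3)*(b - 2)*(b^2 - 3*b + 2) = (b - 3)*(b - 2)^2*(b - 1)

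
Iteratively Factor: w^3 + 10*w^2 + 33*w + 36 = (w + 4)*(w^2 + 6*w + 9) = (w + 3)*(w + 4)*(w + 3)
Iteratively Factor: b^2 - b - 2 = (b + 1)*(b - 2)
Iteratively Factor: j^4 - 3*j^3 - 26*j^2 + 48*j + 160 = (j + 4)*(j^3 - 7*j^2 + 2*j + 40) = (j + 2)*(j + 4)*(j^2 - 9*j + 20) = (j - 4)*(j + 2)*(j + 4)*(j - 5)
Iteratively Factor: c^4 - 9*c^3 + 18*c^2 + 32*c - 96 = (c - 4)*(c^3 - 5*c^2 - 2*c + 24) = (c - 4)^2*(c^2 - c - 6) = (c - 4)^2*(c + 2)*(c - 3)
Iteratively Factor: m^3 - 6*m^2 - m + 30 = (m + 2)*(m^2 - 8*m + 15) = (m - 3)*(m + 2)*(m - 5)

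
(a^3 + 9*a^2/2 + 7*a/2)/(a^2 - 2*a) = (2*a^2 + 9*a + 7)/(2*(a - 2))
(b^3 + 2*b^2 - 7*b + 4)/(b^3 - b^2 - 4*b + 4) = (b^2 + 3*b - 4)/(b^2 - 4)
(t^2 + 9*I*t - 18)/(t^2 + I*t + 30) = (t + 3*I)/(t - 5*I)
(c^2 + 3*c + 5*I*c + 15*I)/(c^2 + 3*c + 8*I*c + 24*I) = (c + 5*I)/(c + 8*I)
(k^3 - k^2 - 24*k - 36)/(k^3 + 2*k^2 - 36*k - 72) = (k + 3)/(k + 6)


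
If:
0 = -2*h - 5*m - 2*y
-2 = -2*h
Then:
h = 1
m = -2*y/5 - 2/5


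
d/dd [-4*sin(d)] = -4*cos(d)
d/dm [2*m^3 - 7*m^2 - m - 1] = 6*m^2 - 14*m - 1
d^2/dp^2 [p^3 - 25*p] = 6*p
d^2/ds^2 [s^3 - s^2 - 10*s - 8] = 6*s - 2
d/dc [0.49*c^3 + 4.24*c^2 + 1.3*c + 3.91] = 1.47*c^2 + 8.48*c + 1.3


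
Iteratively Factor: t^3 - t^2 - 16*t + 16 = (t - 1)*(t^2 - 16) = (t - 1)*(t + 4)*(t - 4)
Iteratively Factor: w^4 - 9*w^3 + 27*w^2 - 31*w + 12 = (w - 4)*(w^3 - 5*w^2 + 7*w - 3) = (w - 4)*(w - 1)*(w^2 - 4*w + 3) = (w - 4)*(w - 3)*(w - 1)*(w - 1)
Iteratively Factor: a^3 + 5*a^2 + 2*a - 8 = (a - 1)*(a^2 + 6*a + 8) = (a - 1)*(a + 2)*(a + 4)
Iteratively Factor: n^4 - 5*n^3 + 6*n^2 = (n)*(n^3 - 5*n^2 + 6*n) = n^2*(n^2 - 5*n + 6) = n^2*(n - 3)*(n - 2)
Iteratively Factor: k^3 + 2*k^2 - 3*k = (k + 3)*(k^2 - k) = (k - 1)*(k + 3)*(k)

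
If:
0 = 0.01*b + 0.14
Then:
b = -14.00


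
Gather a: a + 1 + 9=a + 10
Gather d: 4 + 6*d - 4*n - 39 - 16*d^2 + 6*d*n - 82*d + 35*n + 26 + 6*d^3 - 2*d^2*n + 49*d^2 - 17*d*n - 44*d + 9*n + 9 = 6*d^3 + d^2*(33 - 2*n) + d*(-11*n - 120) + 40*n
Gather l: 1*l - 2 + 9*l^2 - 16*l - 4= 9*l^2 - 15*l - 6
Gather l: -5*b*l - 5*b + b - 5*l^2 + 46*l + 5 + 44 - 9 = -4*b - 5*l^2 + l*(46 - 5*b) + 40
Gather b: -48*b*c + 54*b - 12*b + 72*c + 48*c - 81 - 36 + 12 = b*(42 - 48*c) + 120*c - 105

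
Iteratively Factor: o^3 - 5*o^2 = (o - 5)*(o^2) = o*(o - 5)*(o)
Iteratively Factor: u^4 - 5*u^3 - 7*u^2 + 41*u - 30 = (u + 3)*(u^3 - 8*u^2 + 17*u - 10) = (u - 5)*(u + 3)*(u^2 - 3*u + 2) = (u - 5)*(u - 1)*(u + 3)*(u - 2)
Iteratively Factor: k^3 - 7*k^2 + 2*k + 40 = (k - 4)*(k^2 - 3*k - 10) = (k - 4)*(k + 2)*(k - 5)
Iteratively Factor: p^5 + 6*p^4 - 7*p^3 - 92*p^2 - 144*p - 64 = (p - 4)*(p^4 + 10*p^3 + 33*p^2 + 40*p + 16) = (p - 4)*(p + 4)*(p^3 + 6*p^2 + 9*p + 4) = (p - 4)*(p + 4)^2*(p^2 + 2*p + 1) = (p - 4)*(p + 1)*(p + 4)^2*(p + 1)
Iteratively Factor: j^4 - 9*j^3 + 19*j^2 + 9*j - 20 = (j - 5)*(j^3 - 4*j^2 - j + 4) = (j - 5)*(j - 4)*(j^2 - 1) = (j - 5)*(j - 4)*(j - 1)*(j + 1)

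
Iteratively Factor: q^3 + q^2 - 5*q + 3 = (q - 1)*(q^2 + 2*q - 3) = (q - 1)^2*(q + 3)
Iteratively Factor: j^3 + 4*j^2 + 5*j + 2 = (j + 2)*(j^2 + 2*j + 1) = (j + 1)*(j + 2)*(j + 1)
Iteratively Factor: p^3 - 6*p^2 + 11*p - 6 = (p - 3)*(p^2 - 3*p + 2) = (p - 3)*(p - 2)*(p - 1)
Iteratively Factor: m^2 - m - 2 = (m + 1)*(m - 2)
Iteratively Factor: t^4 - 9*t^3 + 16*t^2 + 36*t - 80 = (t + 2)*(t^3 - 11*t^2 + 38*t - 40) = (t - 4)*(t + 2)*(t^2 - 7*t + 10) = (t - 5)*(t - 4)*(t + 2)*(t - 2)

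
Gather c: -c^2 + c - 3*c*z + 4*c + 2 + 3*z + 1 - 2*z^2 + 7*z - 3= -c^2 + c*(5 - 3*z) - 2*z^2 + 10*z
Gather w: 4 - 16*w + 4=8 - 16*w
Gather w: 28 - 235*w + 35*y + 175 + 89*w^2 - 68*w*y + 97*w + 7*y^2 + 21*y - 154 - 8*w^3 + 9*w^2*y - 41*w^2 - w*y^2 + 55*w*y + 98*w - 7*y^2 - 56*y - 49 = -8*w^3 + w^2*(9*y + 48) + w*(-y^2 - 13*y - 40)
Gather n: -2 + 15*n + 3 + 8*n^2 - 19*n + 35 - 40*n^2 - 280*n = -32*n^2 - 284*n + 36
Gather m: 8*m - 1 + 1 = 8*m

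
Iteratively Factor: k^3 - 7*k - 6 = (k + 1)*(k^2 - k - 6) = (k - 3)*(k + 1)*(k + 2)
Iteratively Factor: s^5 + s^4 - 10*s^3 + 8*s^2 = (s - 1)*(s^4 + 2*s^3 - 8*s^2) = s*(s - 1)*(s^3 + 2*s^2 - 8*s) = s^2*(s - 1)*(s^2 + 2*s - 8) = s^2*(s - 2)*(s - 1)*(s + 4)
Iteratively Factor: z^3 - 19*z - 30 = (z + 2)*(z^2 - 2*z - 15) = (z - 5)*(z + 2)*(z + 3)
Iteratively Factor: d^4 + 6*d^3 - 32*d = (d)*(d^3 + 6*d^2 - 32) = d*(d - 2)*(d^2 + 8*d + 16) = d*(d - 2)*(d + 4)*(d + 4)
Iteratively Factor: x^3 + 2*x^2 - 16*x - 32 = (x - 4)*(x^2 + 6*x + 8) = (x - 4)*(x + 4)*(x + 2)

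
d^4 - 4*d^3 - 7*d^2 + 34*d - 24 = (d - 4)*(d - 2)*(d - 1)*(d + 3)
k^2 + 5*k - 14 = (k - 2)*(k + 7)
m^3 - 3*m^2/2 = m^2*(m - 3/2)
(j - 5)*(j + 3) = j^2 - 2*j - 15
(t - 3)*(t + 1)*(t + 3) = t^3 + t^2 - 9*t - 9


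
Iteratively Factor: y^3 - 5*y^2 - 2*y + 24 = (y - 4)*(y^2 - y - 6) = (y - 4)*(y - 3)*(y + 2)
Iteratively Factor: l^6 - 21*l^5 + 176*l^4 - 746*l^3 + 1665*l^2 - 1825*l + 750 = (l - 5)*(l^5 - 16*l^4 + 96*l^3 - 266*l^2 + 335*l - 150) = (l - 5)*(l - 3)*(l^4 - 13*l^3 + 57*l^2 - 95*l + 50) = (l - 5)^2*(l - 3)*(l^3 - 8*l^2 + 17*l - 10) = (l - 5)^2*(l - 3)*(l - 1)*(l^2 - 7*l + 10) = (l - 5)^2*(l - 3)*(l - 2)*(l - 1)*(l - 5)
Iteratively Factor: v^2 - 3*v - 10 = (v - 5)*(v + 2)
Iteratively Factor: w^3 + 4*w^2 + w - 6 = (w + 2)*(w^2 + 2*w - 3) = (w + 2)*(w + 3)*(w - 1)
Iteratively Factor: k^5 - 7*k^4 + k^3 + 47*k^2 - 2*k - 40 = (k + 2)*(k^4 - 9*k^3 + 19*k^2 + 9*k - 20) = (k - 4)*(k + 2)*(k^3 - 5*k^2 - k + 5) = (k - 4)*(k - 1)*(k + 2)*(k^2 - 4*k - 5) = (k - 5)*(k - 4)*(k - 1)*(k + 2)*(k + 1)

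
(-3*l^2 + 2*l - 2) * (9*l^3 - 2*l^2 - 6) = -27*l^5 + 24*l^4 - 22*l^3 + 22*l^2 - 12*l + 12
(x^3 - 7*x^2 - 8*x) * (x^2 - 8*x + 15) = x^5 - 15*x^4 + 63*x^3 - 41*x^2 - 120*x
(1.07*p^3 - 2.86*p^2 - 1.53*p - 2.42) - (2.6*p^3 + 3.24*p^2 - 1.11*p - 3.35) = -1.53*p^3 - 6.1*p^2 - 0.42*p + 0.93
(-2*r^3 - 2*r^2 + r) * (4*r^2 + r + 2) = -8*r^5 - 10*r^4 - 2*r^3 - 3*r^2 + 2*r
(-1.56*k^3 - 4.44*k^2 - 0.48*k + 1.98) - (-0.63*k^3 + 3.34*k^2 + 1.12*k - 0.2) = -0.93*k^3 - 7.78*k^2 - 1.6*k + 2.18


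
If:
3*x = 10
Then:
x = 10/3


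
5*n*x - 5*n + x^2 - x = (5*n + x)*(x - 1)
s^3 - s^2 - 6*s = s*(s - 3)*(s + 2)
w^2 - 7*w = w*(w - 7)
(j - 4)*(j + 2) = j^2 - 2*j - 8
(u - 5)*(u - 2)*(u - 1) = u^3 - 8*u^2 + 17*u - 10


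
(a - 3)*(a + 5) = a^2 + 2*a - 15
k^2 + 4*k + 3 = (k + 1)*(k + 3)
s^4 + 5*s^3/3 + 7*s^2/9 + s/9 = s*(s + 1/3)^2*(s + 1)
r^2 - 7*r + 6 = (r - 6)*(r - 1)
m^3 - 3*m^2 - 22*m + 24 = (m - 6)*(m - 1)*(m + 4)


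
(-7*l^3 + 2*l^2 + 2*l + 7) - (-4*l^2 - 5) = -7*l^3 + 6*l^2 + 2*l + 12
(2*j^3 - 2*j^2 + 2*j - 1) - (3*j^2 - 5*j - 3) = 2*j^3 - 5*j^2 + 7*j + 2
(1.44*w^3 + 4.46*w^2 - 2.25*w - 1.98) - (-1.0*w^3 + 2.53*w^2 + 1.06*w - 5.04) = 2.44*w^3 + 1.93*w^2 - 3.31*w + 3.06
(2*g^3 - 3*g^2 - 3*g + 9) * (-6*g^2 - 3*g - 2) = -12*g^5 + 12*g^4 + 23*g^3 - 39*g^2 - 21*g - 18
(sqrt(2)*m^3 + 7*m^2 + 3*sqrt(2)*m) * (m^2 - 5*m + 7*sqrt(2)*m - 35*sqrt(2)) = sqrt(2)*m^5 - 5*sqrt(2)*m^4 + 21*m^4 - 105*m^3 + 52*sqrt(2)*m^3 - 260*sqrt(2)*m^2 + 42*m^2 - 210*m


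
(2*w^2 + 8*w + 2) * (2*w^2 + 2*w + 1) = 4*w^4 + 20*w^3 + 22*w^2 + 12*w + 2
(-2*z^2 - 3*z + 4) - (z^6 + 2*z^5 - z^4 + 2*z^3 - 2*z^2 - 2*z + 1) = -z^6 - 2*z^5 + z^4 - 2*z^3 - z + 3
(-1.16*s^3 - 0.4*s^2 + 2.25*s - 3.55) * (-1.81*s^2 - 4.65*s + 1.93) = 2.0996*s^5 + 6.118*s^4 - 4.4513*s^3 - 4.809*s^2 + 20.85*s - 6.8515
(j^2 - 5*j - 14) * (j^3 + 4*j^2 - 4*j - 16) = j^5 - j^4 - 38*j^3 - 52*j^2 + 136*j + 224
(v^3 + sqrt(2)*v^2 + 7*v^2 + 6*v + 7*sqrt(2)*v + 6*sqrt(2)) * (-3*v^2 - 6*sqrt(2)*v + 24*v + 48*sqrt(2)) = -3*v^5 - 9*sqrt(2)*v^4 + 3*v^4 + 9*sqrt(2)*v^3 + 138*v^3 + 156*v^2 + 450*sqrt(2)*v^2 + 600*v + 432*sqrt(2)*v + 576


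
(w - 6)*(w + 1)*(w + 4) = w^3 - w^2 - 26*w - 24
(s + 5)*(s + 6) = s^2 + 11*s + 30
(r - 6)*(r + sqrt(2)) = r^2 - 6*r + sqrt(2)*r - 6*sqrt(2)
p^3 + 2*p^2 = p^2*(p + 2)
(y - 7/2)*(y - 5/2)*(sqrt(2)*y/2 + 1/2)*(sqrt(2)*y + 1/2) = y^4 - 6*y^3 + 3*sqrt(2)*y^3/4 - 9*sqrt(2)*y^2/2 + 9*y^2 - 3*y/2 + 105*sqrt(2)*y/16 + 35/16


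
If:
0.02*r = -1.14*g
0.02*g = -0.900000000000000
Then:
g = -45.00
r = 2565.00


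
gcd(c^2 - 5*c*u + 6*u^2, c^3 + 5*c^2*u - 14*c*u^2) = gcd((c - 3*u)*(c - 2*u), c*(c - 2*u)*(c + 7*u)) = -c + 2*u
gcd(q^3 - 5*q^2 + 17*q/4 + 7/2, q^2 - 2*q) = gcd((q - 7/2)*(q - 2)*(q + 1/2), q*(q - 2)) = q - 2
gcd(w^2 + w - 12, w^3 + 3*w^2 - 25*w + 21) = w - 3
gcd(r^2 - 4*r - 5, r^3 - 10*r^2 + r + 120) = r - 5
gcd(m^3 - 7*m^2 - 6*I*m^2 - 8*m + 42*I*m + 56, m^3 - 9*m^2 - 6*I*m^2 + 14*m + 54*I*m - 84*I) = m - 7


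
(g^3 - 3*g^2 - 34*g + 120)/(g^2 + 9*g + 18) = (g^2 - 9*g + 20)/(g + 3)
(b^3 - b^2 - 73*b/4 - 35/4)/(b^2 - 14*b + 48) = (b^3 - b^2 - 73*b/4 - 35/4)/(b^2 - 14*b + 48)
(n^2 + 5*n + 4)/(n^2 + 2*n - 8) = (n + 1)/(n - 2)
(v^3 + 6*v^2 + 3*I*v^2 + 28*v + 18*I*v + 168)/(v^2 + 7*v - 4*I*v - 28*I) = (v^2 + v*(6 + 7*I) + 42*I)/(v + 7)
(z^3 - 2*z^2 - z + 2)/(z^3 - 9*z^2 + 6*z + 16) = (z - 1)/(z - 8)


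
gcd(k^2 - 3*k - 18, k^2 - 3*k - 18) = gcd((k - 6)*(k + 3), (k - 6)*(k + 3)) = k^2 - 3*k - 18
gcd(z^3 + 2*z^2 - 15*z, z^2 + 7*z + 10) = z + 5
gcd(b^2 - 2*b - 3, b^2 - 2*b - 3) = b^2 - 2*b - 3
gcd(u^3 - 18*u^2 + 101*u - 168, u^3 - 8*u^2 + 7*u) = u - 7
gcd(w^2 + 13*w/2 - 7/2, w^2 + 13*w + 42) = w + 7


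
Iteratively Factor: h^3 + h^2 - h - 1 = (h - 1)*(h^2 + 2*h + 1) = (h - 1)*(h + 1)*(h + 1)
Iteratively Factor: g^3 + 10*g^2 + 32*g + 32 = (g + 2)*(g^2 + 8*g + 16) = (g + 2)*(g + 4)*(g + 4)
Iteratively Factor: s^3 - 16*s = (s + 4)*(s^2 - 4*s) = (s - 4)*(s + 4)*(s)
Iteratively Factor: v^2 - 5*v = (v - 5)*(v)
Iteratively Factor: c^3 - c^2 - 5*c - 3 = (c - 3)*(c^2 + 2*c + 1) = (c - 3)*(c + 1)*(c + 1)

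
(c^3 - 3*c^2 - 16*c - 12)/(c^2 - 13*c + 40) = (c^3 - 3*c^2 - 16*c - 12)/(c^2 - 13*c + 40)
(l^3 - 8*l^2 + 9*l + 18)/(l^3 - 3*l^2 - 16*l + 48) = (l^2 - 5*l - 6)/(l^2 - 16)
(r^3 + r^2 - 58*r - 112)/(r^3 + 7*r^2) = 1 - 6/r - 16/r^2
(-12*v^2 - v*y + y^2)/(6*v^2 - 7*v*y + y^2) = (-12*v^2 - v*y + y^2)/(6*v^2 - 7*v*y + y^2)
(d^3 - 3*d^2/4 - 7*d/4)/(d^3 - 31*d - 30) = d*(4*d - 7)/(4*(d^2 - d - 30))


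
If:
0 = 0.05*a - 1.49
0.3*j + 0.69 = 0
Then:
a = 29.80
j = -2.30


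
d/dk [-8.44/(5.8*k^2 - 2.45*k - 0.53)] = (97.904*k - 20.678)/(-5.8*k^2 + 2.45*k + 0.53)^2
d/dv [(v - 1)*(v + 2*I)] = 2*v - 1 + 2*I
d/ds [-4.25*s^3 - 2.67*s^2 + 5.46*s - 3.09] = -12.75*s^2 - 5.34*s + 5.46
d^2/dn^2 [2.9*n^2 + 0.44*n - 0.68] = 5.80000000000000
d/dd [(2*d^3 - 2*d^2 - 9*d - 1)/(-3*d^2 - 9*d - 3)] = (-2*d^4 - 12*d^3 - 9*d^2 + 2*d + 6)/(3*(d^4 + 6*d^3 + 11*d^2 + 6*d + 1))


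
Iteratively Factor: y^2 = (y)*(y)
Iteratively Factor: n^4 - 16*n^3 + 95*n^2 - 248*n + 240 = (n - 5)*(n^3 - 11*n^2 + 40*n - 48) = (n - 5)*(n - 4)*(n^2 - 7*n + 12) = (n - 5)*(n - 4)*(n - 3)*(n - 4)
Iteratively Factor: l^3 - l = (l)*(l^2 - 1) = l*(l + 1)*(l - 1)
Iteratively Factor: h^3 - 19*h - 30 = (h + 2)*(h^2 - 2*h - 15) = (h - 5)*(h + 2)*(h + 3)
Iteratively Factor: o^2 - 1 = (o + 1)*(o - 1)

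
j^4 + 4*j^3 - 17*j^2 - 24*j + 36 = (j - 3)*(j - 1)*(j + 2)*(j + 6)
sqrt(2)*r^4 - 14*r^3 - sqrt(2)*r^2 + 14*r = r*(r - 1)*(r - 7*sqrt(2))*(sqrt(2)*r + sqrt(2))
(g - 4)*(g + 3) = g^2 - g - 12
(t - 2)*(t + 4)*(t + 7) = t^3 + 9*t^2 + 6*t - 56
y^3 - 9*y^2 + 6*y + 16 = (y - 8)*(y - 2)*(y + 1)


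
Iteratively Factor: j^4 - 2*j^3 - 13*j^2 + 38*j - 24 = (j + 4)*(j^3 - 6*j^2 + 11*j - 6) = (j - 2)*(j + 4)*(j^2 - 4*j + 3) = (j - 3)*(j - 2)*(j + 4)*(j - 1)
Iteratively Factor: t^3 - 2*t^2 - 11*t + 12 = (t - 4)*(t^2 + 2*t - 3) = (t - 4)*(t - 1)*(t + 3)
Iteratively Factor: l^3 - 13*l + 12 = (l - 3)*(l^2 + 3*l - 4) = (l - 3)*(l - 1)*(l + 4)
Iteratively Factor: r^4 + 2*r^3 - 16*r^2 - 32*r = (r + 4)*(r^3 - 2*r^2 - 8*r) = r*(r + 4)*(r^2 - 2*r - 8) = r*(r + 2)*(r + 4)*(r - 4)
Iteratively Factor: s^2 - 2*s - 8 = (s - 4)*(s + 2)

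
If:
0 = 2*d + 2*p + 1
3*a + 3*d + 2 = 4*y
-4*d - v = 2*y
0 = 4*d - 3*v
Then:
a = 41*y/24 - 2/3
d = -3*y/8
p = 3*y/8 - 1/2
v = -y/2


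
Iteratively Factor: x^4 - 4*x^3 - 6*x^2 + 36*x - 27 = (x - 1)*(x^3 - 3*x^2 - 9*x + 27) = (x - 1)*(x + 3)*(x^2 - 6*x + 9) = (x - 3)*(x - 1)*(x + 3)*(x - 3)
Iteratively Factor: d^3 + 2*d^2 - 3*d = (d - 1)*(d^2 + 3*d) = d*(d - 1)*(d + 3)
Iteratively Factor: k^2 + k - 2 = (k - 1)*(k + 2)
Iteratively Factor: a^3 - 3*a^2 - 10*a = (a + 2)*(a^2 - 5*a) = (a - 5)*(a + 2)*(a)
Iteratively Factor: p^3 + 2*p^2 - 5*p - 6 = (p + 1)*(p^2 + p - 6) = (p + 1)*(p + 3)*(p - 2)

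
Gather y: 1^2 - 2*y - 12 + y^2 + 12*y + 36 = y^2 + 10*y + 25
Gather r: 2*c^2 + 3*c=2*c^2 + 3*c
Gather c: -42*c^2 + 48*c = -42*c^2 + 48*c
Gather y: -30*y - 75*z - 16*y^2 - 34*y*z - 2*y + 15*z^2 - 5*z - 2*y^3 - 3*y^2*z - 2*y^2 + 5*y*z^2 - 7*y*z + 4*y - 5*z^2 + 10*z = -2*y^3 + y^2*(-3*z - 18) + y*(5*z^2 - 41*z - 28) + 10*z^2 - 70*z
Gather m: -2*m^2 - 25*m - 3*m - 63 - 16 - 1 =-2*m^2 - 28*m - 80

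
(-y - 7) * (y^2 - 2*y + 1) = -y^3 - 5*y^2 + 13*y - 7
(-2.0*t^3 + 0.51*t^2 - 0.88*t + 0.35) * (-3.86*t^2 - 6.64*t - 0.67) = 7.72*t^5 + 11.3114*t^4 + 1.3504*t^3 + 4.1505*t^2 - 1.7344*t - 0.2345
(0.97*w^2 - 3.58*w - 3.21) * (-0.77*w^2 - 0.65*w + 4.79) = -0.7469*w^4 + 2.1261*w^3 + 9.445*w^2 - 15.0617*w - 15.3759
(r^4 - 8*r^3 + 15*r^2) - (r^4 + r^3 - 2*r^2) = -9*r^3 + 17*r^2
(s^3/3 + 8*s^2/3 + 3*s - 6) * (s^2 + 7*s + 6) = s^5/3 + 5*s^4 + 71*s^3/3 + 31*s^2 - 24*s - 36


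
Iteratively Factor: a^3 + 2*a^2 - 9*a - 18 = (a + 3)*(a^2 - a - 6) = (a - 3)*(a + 3)*(a + 2)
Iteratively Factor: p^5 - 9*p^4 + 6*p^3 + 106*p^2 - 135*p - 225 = (p - 5)*(p^4 - 4*p^3 - 14*p^2 + 36*p + 45) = (p - 5)*(p + 1)*(p^3 - 5*p^2 - 9*p + 45) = (p - 5)*(p - 3)*(p + 1)*(p^2 - 2*p - 15) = (p - 5)^2*(p - 3)*(p + 1)*(p + 3)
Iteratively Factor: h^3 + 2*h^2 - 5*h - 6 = (h + 1)*(h^2 + h - 6) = (h + 1)*(h + 3)*(h - 2)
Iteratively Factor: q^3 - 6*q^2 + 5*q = (q - 1)*(q^2 - 5*q) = (q - 5)*(q - 1)*(q)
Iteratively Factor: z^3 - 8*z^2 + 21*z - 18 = (z - 3)*(z^2 - 5*z + 6) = (z - 3)*(z - 2)*(z - 3)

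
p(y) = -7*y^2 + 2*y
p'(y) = 2 - 14*y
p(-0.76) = -5.56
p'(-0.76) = 12.64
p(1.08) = -6.00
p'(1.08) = -13.12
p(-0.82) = -6.35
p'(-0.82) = 13.48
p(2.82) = -50.03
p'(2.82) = -37.48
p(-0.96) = -8.37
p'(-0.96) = 15.44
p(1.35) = -10.06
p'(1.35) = -16.90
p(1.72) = -17.27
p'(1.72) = -22.08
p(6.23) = -259.23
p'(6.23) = -85.22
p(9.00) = -549.00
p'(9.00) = -124.00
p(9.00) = -549.00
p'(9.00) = -124.00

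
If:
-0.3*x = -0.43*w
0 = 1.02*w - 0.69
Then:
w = 0.68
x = 0.97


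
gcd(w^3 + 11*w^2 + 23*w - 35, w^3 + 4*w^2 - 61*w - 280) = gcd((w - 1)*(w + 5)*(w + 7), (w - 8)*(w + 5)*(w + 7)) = w^2 + 12*w + 35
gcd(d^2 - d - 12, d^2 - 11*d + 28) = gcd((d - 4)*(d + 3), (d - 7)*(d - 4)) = d - 4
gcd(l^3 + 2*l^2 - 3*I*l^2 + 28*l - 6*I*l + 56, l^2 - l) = 1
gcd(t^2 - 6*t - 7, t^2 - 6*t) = 1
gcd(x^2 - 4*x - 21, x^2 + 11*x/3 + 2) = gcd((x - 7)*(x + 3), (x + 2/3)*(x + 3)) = x + 3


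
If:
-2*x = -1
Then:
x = 1/2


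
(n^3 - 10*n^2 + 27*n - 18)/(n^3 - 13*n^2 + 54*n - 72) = (n - 1)/(n - 4)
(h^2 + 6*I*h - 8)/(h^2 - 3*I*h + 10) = (h + 4*I)/(h - 5*I)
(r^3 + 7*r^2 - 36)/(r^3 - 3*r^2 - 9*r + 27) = (r^2 + 4*r - 12)/(r^2 - 6*r + 9)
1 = 1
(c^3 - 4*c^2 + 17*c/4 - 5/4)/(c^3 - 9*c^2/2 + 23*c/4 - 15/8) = 2*(c - 1)/(2*c - 3)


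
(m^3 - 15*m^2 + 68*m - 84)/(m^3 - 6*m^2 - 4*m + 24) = (m - 7)/(m + 2)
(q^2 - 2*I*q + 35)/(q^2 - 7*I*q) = (q + 5*I)/q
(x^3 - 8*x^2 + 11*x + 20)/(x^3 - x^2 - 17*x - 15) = (x - 4)/(x + 3)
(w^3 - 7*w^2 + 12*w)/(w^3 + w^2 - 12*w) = (w - 4)/(w + 4)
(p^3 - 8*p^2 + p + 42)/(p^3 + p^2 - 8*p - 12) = (p - 7)/(p + 2)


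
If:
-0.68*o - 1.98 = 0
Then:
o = -2.91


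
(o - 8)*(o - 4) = o^2 - 12*o + 32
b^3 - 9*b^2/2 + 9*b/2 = b*(b - 3)*(b - 3/2)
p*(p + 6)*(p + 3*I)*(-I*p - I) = -I*p^4 + 3*p^3 - 7*I*p^3 + 21*p^2 - 6*I*p^2 + 18*p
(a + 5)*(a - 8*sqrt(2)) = a^2 - 8*sqrt(2)*a + 5*a - 40*sqrt(2)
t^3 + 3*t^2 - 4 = (t - 1)*(t + 2)^2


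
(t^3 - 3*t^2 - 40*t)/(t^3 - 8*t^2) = (t + 5)/t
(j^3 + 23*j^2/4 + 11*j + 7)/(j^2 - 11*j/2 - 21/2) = (4*j^3 + 23*j^2 + 44*j + 28)/(2*(2*j^2 - 11*j - 21))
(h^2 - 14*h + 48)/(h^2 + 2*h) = (h^2 - 14*h + 48)/(h*(h + 2))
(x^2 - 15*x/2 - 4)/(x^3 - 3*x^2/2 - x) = (x - 8)/(x*(x - 2))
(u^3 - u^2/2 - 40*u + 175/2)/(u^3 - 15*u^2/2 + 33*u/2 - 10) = (u^2 + 2*u - 35)/(u^2 - 5*u + 4)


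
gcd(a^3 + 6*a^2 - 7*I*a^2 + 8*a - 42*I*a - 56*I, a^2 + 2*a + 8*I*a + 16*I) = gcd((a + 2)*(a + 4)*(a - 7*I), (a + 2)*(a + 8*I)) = a + 2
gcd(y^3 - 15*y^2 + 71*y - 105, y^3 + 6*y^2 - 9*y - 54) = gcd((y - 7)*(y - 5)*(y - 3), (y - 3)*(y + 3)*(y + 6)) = y - 3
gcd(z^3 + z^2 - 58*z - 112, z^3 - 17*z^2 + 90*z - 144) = z - 8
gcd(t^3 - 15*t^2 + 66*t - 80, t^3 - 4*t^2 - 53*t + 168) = t - 8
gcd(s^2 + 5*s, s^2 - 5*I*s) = s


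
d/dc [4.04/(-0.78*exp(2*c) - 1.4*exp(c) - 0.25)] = (6.3024*exp(c) + 5.656)*exp(c)/(0.78*exp(2*c) + 1.4*exp(c) + 0.25)^2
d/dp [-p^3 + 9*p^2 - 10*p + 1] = -3*p^2 + 18*p - 10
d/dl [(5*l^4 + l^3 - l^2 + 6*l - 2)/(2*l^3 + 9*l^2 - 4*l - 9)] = (10*l^6 + 90*l^5 - 49*l^4 - 212*l^3 - 65*l^2 + 54*l - 62)/(4*l^6 + 36*l^5 + 65*l^4 - 108*l^3 - 146*l^2 + 72*l + 81)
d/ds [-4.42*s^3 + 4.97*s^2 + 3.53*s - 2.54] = -13.26*s^2 + 9.94*s + 3.53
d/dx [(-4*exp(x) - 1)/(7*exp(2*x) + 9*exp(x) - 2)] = (28*exp(2*x) + 14*exp(x) + 17)*exp(x)/(49*exp(4*x) + 126*exp(3*x) + 53*exp(2*x) - 36*exp(x) + 4)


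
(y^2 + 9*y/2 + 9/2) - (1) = y^2 + 9*y/2 + 7/2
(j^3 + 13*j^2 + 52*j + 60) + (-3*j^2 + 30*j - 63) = j^3 + 10*j^2 + 82*j - 3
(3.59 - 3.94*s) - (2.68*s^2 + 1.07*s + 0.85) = -2.68*s^2 - 5.01*s + 2.74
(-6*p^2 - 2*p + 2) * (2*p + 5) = -12*p^3 - 34*p^2 - 6*p + 10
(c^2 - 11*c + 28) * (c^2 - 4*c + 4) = c^4 - 15*c^3 + 76*c^2 - 156*c + 112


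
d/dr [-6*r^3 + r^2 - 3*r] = -18*r^2 + 2*r - 3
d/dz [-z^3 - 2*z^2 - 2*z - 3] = -3*z^2 - 4*z - 2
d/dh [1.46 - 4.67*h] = -4.67000000000000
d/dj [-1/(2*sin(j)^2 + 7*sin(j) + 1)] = (4*sin(j) + 7)*cos(j)/(7*sin(j) - cos(2*j) + 2)^2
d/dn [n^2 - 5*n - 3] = 2*n - 5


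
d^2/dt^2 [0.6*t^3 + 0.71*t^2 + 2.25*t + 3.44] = 3.6*t + 1.42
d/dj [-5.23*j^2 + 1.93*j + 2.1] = 1.93 - 10.46*j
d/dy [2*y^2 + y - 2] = 4*y + 1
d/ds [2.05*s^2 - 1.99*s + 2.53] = 4.1*s - 1.99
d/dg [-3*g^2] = -6*g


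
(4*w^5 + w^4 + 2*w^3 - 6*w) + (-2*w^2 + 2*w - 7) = 4*w^5 + w^4 + 2*w^3 - 2*w^2 - 4*w - 7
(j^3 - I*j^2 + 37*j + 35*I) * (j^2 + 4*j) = j^5 + 4*j^4 - I*j^4 + 37*j^3 - 4*I*j^3 + 148*j^2 + 35*I*j^2 + 140*I*j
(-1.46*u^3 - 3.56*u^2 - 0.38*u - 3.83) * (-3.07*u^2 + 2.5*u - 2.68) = 4.4822*u^5 + 7.2792*u^4 - 3.8206*u^3 + 20.3489*u^2 - 8.5566*u + 10.2644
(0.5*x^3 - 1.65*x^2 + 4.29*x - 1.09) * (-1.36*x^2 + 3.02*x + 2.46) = -0.68*x^5 + 3.754*x^4 - 9.5874*x^3 + 10.3792*x^2 + 7.2616*x - 2.6814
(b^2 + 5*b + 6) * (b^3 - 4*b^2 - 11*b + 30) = b^5 + b^4 - 25*b^3 - 49*b^2 + 84*b + 180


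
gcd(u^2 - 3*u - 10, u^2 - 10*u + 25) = u - 5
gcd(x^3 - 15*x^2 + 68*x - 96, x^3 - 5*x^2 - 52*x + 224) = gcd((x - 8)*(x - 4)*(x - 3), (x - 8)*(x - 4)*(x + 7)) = x^2 - 12*x + 32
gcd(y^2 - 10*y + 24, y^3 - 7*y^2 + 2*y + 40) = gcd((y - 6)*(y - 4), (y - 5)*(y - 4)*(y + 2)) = y - 4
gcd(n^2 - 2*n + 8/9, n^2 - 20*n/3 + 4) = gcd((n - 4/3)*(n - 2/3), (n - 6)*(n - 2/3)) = n - 2/3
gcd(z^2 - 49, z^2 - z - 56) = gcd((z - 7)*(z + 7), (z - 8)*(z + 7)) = z + 7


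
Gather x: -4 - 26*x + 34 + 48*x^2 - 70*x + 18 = 48*x^2 - 96*x + 48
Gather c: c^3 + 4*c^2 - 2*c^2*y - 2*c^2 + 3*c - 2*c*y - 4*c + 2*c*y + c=c^3 + c^2*(2 - 2*y)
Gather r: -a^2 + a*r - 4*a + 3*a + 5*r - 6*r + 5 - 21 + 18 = -a^2 - a + r*(a - 1) + 2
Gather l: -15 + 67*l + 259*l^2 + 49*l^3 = 49*l^3 + 259*l^2 + 67*l - 15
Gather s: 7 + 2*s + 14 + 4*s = 6*s + 21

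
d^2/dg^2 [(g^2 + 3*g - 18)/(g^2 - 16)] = 2*(3*g^3 - 6*g^2 + 144*g - 32)/(g^6 - 48*g^4 + 768*g^2 - 4096)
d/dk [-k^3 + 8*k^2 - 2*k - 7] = -3*k^2 + 16*k - 2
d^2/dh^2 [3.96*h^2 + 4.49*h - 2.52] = 7.92000000000000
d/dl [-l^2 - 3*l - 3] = -2*l - 3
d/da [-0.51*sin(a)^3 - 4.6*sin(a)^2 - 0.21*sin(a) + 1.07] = (-9.2*sin(a) + 0.765*cos(2*a) - 0.975)*cos(a)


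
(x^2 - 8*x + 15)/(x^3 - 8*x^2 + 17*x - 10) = (x - 3)/(x^2 - 3*x + 2)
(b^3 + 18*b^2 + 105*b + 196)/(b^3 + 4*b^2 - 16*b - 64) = (b^2 + 14*b + 49)/(b^2 - 16)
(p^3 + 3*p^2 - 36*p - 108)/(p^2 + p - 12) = (p^3 + 3*p^2 - 36*p - 108)/(p^2 + p - 12)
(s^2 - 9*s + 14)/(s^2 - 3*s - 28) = (s - 2)/(s + 4)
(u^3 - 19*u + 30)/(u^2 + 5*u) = u - 5 + 6/u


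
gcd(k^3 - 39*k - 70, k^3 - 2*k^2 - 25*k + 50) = k + 5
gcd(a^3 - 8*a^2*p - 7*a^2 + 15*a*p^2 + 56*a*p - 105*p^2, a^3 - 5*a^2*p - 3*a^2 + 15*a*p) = -a + 5*p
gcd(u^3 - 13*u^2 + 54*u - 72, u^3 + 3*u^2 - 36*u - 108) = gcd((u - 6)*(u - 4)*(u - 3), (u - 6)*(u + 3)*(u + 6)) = u - 6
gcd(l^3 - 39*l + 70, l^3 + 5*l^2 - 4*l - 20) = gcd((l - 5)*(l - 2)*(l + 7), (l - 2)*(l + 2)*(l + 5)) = l - 2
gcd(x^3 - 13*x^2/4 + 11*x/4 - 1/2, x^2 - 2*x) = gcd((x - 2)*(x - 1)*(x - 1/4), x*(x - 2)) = x - 2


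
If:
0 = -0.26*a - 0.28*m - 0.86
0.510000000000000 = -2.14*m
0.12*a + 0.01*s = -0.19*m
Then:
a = -3.05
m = -0.24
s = 41.14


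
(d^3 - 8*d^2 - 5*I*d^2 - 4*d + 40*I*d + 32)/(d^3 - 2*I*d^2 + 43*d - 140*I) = (d^2 - d*(8 + I) + 8*I)/(d^2 + 2*I*d + 35)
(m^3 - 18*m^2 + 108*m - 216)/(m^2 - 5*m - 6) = (m^2 - 12*m + 36)/(m + 1)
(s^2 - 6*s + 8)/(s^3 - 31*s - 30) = (-s^2 + 6*s - 8)/(-s^3 + 31*s + 30)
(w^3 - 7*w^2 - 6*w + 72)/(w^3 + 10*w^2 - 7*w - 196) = (w^2 - 3*w - 18)/(w^2 + 14*w + 49)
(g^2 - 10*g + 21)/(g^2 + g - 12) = (g - 7)/(g + 4)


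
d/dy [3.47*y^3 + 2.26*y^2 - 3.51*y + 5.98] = 10.41*y^2 + 4.52*y - 3.51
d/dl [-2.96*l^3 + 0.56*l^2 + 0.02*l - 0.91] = -8.88*l^2 + 1.12*l + 0.02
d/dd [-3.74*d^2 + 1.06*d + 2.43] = 1.06 - 7.48*d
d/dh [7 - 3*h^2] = -6*h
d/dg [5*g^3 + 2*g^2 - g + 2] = 15*g^2 + 4*g - 1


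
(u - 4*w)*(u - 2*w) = u^2 - 6*u*w + 8*w^2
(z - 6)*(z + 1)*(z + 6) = z^3 + z^2 - 36*z - 36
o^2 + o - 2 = (o - 1)*(o + 2)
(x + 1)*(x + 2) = x^2 + 3*x + 2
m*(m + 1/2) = m^2 + m/2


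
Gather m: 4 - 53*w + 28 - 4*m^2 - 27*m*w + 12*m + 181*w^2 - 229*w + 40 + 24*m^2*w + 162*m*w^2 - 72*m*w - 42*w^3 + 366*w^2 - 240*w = m^2*(24*w - 4) + m*(162*w^2 - 99*w + 12) - 42*w^3 + 547*w^2 - 522*w + 72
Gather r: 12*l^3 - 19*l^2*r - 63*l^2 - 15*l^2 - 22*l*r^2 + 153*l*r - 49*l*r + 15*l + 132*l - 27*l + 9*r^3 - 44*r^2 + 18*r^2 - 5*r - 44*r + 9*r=12*l^3 - 78*l^2 + 120*l + 9*r^3 + r^2*(-22*l - 26) + r*(-19*l^2 + 104*l - 40)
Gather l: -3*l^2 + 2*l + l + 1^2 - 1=-3*l^2 + 3*l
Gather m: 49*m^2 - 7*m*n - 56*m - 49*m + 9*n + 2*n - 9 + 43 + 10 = 49*m^2 + m*(-7*n - 105) + 11*n + 44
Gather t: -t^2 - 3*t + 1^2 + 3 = -t^2 - 3*t + 4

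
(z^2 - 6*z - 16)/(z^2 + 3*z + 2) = (z - 8)/(z + 1)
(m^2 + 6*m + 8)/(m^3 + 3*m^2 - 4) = (m + 4)/(m^2 + m - 2)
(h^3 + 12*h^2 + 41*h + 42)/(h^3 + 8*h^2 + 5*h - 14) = (h + 3)/(h - 1)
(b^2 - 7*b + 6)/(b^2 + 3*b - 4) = (b - 6)/(b + 4)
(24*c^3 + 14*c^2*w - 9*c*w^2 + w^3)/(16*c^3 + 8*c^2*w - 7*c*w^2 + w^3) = (-6*c + w)/(-4*c + w)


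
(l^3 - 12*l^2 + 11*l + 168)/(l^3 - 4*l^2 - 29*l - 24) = (l - 7)/(l + 1)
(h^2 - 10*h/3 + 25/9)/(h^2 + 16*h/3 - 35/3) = (h - 5/3)/(h + 7)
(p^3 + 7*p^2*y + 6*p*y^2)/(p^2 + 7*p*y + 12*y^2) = p*(p^2 + 7*p*y + 6*y^2)/(p^2 + 7*p*y + 12*y^2)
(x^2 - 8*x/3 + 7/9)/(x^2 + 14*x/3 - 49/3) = (x - 1/3)/(x + 7)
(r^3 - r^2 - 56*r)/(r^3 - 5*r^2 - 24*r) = (r + 7)/(r + 3)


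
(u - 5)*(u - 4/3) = u^2 - 19*u/3 + 20/3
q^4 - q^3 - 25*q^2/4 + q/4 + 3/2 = (q - 3)*(q - 1/2)*(q + 1/2)*(q + 2)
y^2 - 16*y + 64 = (y - 8)^2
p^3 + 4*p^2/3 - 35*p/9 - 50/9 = (p - 2)*(p + 5/3)^2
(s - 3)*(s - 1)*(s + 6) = s^3 + 2*s^2 - 21*s + 18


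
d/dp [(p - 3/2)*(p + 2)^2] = (p + 2)*(3*p - 1)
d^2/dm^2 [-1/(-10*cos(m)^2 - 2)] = 5*(-10*sin(m)^4 + 3*sin(m)^2 + 6)/(5*cos(m)^2 + 1)^3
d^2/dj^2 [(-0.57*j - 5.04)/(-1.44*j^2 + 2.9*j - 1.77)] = ((0.57*j + 5.04)*(2.88*j - 2.9)*(5.76*j - 5.8) - (4.9248*j + 11.2092)*(1.44*j^2 - 2.9*j + 1.77))/(1.44*j^2 - 2.9*j + 1.77)^3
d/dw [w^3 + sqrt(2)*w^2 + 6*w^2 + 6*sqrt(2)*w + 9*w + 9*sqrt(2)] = 3*w^2 + 2*sqrt(2)*w + 12*w + 6*sqrt(2) + 9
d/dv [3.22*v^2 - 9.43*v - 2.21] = 6.44*v - 9.43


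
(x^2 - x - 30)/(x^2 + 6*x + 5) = (x - 6)/(x + 1)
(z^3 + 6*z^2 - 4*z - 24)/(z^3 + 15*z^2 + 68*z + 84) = (z - 2)/(z + 7)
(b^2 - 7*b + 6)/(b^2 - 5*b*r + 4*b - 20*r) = (b^2 - 7*b + 6)/(b^2 - 5*b*r + 4*b - 20*r)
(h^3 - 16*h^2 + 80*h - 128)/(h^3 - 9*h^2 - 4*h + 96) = (h - 4)/(h + 3)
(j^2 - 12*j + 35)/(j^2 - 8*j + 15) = (j - 7)/(j - 3)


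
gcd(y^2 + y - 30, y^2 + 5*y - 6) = y + 6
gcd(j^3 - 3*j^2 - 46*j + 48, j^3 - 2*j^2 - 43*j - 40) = j - 8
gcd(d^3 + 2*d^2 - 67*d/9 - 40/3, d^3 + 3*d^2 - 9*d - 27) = d + 3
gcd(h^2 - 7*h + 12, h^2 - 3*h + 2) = 1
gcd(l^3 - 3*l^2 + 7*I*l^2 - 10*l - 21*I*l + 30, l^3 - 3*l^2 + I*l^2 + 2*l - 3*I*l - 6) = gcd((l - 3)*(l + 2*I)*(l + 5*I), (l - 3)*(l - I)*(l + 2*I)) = l^2 + l*(-3 + 2*I) - 6*I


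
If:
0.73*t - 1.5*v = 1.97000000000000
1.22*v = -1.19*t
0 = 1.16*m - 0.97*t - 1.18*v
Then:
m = -0.14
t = 0.90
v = -0.88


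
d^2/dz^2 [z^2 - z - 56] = 2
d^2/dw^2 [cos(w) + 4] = -cos(w)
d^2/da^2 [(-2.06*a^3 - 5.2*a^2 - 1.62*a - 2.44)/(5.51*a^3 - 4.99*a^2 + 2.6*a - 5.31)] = (-429.024028*a^6 - 118.030812*a^5 - 897.982332*a^4 - 1144.46244*a^3 - 145.702128*a^2 - 329.353152*a - 241.654808)/(167.284151*a^9 - 454.490697*a^8 + 648.407433*a^7 - 1036.808332*a^6 + 1181.951094*a^5 - 954.282153*a^4 + 897.009173*a^3 - 529.782417*a^2 + 219.92958*a - 149.721291)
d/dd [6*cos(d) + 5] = -6*sin(d)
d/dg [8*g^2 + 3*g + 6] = 16*g + 3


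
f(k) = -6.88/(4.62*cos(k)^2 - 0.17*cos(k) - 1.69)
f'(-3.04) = -0.70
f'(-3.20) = 0.40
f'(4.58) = -3.76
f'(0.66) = -26.82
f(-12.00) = -4.72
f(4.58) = 4.34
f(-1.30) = 4.90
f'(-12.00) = -13.27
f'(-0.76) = 82.05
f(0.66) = -6.50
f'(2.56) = 10.59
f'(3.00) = 1.00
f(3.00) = -2.29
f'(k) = -6.88*(9.24*sin(k)*cos(k) - 0.17*sin(k))/(4.62*cos(k)^2 - 0.17*cos(k) - 1.69)^2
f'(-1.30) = 7.73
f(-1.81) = 4.95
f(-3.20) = -2.23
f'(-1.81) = -8.16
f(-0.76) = -11.20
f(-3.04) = -2.25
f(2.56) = -4.10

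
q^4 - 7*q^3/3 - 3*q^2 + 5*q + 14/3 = (q - 7/3)*(q - 2)*(q + 1)^2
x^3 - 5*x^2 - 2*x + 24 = (x - 4)*(x - 3)*(x + 2)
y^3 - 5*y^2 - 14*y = y*(y - 7)*(y + 2)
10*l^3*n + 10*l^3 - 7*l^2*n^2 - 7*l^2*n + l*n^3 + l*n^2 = (-5*l + n)*(-2*l + n)*(l*n + l)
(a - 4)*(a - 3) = a^2 - 7*a + 12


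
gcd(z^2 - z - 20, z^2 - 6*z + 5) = z - 5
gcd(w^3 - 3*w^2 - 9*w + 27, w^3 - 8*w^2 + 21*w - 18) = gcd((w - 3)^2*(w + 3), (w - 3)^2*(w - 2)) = w^2 - 6*w + 9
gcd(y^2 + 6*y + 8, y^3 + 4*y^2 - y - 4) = y + 4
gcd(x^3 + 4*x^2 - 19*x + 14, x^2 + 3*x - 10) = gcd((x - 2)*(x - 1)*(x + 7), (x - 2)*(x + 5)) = x - 2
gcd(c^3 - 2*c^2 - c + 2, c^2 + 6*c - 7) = c - 1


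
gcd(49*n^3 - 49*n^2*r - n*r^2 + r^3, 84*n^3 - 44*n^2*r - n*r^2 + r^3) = 7*n + r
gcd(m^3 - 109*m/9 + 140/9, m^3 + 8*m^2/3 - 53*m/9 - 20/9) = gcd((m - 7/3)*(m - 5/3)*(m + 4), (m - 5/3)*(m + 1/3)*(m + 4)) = m^2 + 7*m/3 - 20/3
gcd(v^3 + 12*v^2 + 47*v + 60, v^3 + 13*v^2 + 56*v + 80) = v^2 + 9*v + 20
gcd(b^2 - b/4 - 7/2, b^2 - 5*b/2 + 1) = b - 2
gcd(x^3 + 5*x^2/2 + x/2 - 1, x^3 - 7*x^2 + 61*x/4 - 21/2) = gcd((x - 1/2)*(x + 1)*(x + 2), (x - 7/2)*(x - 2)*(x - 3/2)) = 1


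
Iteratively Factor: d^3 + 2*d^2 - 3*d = (d + 3)*(d^2 - d) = d*(d + 3)*(d - 1)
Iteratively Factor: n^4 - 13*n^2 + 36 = (n - 3)*(n^3 + 3*n^2 - 4*n - 12) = (n - 3)*(n + 2)*(n^2 + n - 6) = (n - 3)*(n + 2)*(n + 3)*(n - 2)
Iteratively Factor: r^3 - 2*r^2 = (r)*(r^2 - 2*r) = r^2*(r - 2)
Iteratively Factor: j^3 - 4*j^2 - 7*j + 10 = (j - 1)*(j^2 - 3*j - 10) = (j - 1)*(j + 2)*(j - 5)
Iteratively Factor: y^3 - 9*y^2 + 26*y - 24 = (y - 4)*(y^2 - 5*y + 6) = (y - 4)*(y - 3)*(y - 2)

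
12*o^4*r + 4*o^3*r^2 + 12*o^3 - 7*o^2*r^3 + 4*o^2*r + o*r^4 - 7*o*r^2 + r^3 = (-6*o + r)*(-2*o + r)*(o + r)*(o*r + 1)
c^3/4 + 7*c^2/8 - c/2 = c*(c/4 + 1)*(c - 1/2)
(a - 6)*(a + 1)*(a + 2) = a^3 - 3*a^2 - 16*a - 12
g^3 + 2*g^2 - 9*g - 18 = (g - 3)*(g + 2)*(g + 3)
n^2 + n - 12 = (n - 3)*(n + 4)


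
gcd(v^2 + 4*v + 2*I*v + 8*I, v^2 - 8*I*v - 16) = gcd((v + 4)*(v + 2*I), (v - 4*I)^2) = 1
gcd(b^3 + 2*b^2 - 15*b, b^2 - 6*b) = b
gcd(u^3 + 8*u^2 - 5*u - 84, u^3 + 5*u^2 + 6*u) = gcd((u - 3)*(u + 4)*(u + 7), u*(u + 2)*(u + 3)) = 1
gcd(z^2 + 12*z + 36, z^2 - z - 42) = z + 6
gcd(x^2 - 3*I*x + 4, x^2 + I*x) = x + I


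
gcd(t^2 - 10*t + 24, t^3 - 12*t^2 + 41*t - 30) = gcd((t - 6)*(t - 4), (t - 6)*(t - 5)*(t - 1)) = t - 6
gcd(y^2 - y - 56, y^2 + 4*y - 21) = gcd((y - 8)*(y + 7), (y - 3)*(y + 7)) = y + 7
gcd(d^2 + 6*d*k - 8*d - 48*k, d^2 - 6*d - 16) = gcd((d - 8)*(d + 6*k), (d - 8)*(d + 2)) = d - 8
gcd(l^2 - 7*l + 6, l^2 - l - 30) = l - 6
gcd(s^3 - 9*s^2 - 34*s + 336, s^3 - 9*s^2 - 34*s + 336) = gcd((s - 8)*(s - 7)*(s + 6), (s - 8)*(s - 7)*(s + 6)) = s^3 - 9*s^2 - 34*s + 336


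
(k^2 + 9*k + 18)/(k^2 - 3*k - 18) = (k + 6)/(k - 6)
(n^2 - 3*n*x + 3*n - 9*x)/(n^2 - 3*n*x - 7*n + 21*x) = (n + 3)/(n - 7)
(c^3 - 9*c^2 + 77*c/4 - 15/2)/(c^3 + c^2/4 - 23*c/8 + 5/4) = 2*(2*c^2 - 17*c + 30)/(4*c^2 + 3*c - 10)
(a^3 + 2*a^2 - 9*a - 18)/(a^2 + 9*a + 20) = (a^3 + 2*a^2 - 9*a - 18)/(a^2 + 9*a + 20)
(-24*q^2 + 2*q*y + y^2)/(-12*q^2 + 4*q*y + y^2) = (-4*q + y)/(-2*q + y)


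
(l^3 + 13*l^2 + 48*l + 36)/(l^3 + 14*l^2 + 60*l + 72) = (l + 1)/(l + 2)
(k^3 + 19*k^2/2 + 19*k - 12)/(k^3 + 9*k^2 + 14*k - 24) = (k - 1/2)/(k - 1)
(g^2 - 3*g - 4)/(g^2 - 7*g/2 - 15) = 2*(-g^2 + 3*g + 4)/(-2*g^2 + 7*g + 30)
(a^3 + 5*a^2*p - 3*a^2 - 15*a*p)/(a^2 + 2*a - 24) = a*(a^2 + 5*a*p - 3*a - 15*p)/(a^2 + 2*a - 24)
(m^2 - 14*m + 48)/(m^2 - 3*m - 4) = (-m^2 + 14*m - 48)/(-m^2 + 3*m + 4)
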